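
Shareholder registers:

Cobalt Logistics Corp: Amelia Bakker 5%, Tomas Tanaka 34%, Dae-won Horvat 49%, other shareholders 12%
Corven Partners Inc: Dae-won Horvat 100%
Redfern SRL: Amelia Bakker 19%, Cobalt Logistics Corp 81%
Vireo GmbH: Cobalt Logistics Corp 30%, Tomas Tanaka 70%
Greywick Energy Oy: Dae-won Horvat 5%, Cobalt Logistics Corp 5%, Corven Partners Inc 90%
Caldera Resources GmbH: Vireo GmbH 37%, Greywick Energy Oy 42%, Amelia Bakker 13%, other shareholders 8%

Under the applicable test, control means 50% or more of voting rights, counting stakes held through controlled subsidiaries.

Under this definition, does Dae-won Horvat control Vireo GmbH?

Dae-won holds 100% of Corven, so Dae-won controls Corven.
Dae-won and Corven together hold 5% + 90% = 95% of Greywick, so Dae-won controls Greywick.
Neither Dae-won nor any entity Dae-won controls holds any voting interest in Vireo.
So Dae-won does not control Vireo.

No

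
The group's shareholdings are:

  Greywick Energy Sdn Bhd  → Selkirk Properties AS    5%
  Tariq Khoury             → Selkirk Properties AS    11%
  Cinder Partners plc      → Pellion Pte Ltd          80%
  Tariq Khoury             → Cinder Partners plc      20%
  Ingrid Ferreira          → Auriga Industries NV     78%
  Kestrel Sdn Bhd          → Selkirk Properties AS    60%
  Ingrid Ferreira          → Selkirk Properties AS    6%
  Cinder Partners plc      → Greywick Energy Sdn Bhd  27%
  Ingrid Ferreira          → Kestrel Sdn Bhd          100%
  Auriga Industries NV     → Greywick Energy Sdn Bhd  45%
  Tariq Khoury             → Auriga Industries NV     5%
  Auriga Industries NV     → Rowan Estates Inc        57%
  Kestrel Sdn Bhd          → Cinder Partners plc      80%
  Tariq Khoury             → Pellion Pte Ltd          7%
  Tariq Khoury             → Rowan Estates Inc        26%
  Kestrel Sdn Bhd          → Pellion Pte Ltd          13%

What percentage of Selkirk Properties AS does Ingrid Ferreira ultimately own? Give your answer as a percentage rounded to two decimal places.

68.84%

Ingrid reaches Selkirk along 4 paths.
Via Kestrel: 100% × 60% = 60%.
Via Kestrel → Cinder → Greywick: 100% × 80% × 27% × 5% = 1.08%.
Via Auriga → Greywick: 78% × 45% × 5% = 1.755%.
Direct stake: 6% = 6%.
Total: 60% + 1.08% + 1.755% + 6% = 68.835%.
Rounded: 68.84%.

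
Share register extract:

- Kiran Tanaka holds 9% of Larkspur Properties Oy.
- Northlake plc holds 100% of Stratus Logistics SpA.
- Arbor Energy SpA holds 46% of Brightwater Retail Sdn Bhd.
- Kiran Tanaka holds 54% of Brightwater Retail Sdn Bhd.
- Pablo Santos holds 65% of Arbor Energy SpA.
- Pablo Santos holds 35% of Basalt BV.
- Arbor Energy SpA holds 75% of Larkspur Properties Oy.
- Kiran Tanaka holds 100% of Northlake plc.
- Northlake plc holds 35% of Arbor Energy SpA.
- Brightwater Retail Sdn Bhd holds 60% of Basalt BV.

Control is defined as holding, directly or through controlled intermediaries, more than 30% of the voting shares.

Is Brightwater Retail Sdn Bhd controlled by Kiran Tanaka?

Yes

Kiran holds 100% of Northlake, so Kiran controls Northlake.
Northlake holds 35% of Arbor, so Kiran controls Arbor.
Arbor and Kiran together hold 46% + 54% = 100% of Brightwater, so Kiran controls Brightwater.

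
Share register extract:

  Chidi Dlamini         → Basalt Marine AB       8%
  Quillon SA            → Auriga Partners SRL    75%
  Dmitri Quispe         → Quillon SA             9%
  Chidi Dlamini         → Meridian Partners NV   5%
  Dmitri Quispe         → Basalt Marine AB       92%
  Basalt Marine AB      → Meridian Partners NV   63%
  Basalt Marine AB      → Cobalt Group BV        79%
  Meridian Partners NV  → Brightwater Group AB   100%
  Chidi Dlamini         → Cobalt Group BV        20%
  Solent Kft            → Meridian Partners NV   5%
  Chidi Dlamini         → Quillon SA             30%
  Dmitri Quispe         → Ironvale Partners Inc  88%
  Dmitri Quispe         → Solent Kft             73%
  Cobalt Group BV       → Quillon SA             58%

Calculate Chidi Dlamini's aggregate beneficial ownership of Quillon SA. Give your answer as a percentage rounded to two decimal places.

Chidi reaches Quillon along 3 paths.
Via Cobalt: 20% × 58% = 11.6%.
Via Basalt → Cobalt: 8% × 79% × 58% = 3.6656%.
Direct stake: 30% = 30%.
Total: 11.6% + 3.6656% + 30% = 45.2656%.
Rounded: 45.27%.

45.27%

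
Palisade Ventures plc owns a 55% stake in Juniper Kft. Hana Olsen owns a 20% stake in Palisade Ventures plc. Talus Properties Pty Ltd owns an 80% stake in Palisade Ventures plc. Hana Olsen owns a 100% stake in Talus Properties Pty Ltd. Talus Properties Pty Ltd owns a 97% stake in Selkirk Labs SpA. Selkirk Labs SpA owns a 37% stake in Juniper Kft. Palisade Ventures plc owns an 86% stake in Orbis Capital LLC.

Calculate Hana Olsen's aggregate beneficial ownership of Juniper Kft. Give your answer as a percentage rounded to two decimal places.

90.89%

Hana reaches Juniper along 3 paths.
Via Talus → Palisade: 100% × 80% × 55% = 44%.
Via Palisade: 20% × 55% = 11%.
Via Talus → Selkirk: 100% × 97% × 37% = 35.89%.
Total: 44% + 11% + 35.89% = 90.89%.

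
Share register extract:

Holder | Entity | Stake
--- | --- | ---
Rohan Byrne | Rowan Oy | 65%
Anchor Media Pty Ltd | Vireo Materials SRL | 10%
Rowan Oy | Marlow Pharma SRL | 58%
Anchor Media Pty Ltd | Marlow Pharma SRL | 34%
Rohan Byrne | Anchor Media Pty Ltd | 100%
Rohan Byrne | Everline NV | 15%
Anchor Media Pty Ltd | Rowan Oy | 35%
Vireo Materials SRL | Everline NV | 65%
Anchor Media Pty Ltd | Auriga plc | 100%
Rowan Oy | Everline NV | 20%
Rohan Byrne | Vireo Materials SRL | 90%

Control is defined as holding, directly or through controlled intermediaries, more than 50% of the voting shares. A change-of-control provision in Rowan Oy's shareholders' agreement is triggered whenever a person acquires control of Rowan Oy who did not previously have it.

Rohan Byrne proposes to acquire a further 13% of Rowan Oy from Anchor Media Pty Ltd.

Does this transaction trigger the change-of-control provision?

The purchase adds only to Rohan's holdings (Anchor's stake shrinks), so Rohan is the only person who could newly come to control Rowan.
Rohan holds 100% of Anchor, so Rohan controls Anchor.
Rohan and Anchor together hold 65% + 35% = 100% of Rowan, so Rohan controls Rowan.
So Rohan already controls Rowan before the transaction.
After the purchase, Rohan's direct stake in Rowan rises to 65% + 13% = 78%, and Anchor's stake falls to 22%.
Rohan controlled Rowan already, so this is not a new person acquiring control; every other person's position is unchanged or reduced.
No new person acquires control, so the clause is not triggered.

No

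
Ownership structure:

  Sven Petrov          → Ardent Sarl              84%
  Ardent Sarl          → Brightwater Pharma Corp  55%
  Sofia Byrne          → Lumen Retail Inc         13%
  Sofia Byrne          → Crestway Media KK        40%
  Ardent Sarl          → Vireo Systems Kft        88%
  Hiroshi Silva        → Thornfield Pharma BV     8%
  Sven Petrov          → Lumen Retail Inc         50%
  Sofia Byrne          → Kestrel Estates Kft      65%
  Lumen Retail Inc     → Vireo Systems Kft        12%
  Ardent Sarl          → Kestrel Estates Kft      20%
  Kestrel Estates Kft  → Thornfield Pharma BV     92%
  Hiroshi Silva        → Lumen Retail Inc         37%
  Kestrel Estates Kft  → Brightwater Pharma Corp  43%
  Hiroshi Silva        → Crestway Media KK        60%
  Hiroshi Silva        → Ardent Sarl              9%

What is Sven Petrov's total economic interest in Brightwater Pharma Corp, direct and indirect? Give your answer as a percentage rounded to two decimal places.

Sven reaches Brightwater along 2 paths.
Via Ardent → Kestrel: 84% × 20% × 43% = 7.224%.
Via Ardent: 84% × 55% = 46.2%.
Total: 7.224% + 46.2% = 53.424%.
Rounded: 53.42%.

53.42%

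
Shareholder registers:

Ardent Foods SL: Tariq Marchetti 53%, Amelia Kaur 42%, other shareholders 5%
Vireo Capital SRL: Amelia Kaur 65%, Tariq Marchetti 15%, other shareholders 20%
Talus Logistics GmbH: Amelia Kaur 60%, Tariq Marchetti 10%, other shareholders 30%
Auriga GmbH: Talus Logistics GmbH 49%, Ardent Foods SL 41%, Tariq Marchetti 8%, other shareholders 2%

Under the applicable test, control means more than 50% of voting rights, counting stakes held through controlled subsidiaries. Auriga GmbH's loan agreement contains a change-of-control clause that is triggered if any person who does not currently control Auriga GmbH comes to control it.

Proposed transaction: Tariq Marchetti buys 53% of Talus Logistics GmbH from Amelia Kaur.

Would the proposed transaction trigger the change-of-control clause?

Yes

The purchase adds only to Tariq's holdings (Amelia's stake shrinks), so Tariq is the only person who could newly come to control Auriga.
Tariq holds 53% of Ardent, so Tariq controls Ardent.
In Auriga, Tariq's side holds only 41% + 8% = 49%, not > 50%.
So before the transaction, Tariq does not control Auriga.
After the purchase, Tariq's direct stake in Talus rises to 10% + 53% = 63%, and Amelia's stake falls to 7%.
Tariq holds 63% of Talus, so Tariq controls Talus.
Talus and Ardent and Tariq together hold 49% + 41% + 8% = 98% of Auriga, so Tariq controls Auriga.
Tariq did not control Auriga before and does after, so the clause is triggered.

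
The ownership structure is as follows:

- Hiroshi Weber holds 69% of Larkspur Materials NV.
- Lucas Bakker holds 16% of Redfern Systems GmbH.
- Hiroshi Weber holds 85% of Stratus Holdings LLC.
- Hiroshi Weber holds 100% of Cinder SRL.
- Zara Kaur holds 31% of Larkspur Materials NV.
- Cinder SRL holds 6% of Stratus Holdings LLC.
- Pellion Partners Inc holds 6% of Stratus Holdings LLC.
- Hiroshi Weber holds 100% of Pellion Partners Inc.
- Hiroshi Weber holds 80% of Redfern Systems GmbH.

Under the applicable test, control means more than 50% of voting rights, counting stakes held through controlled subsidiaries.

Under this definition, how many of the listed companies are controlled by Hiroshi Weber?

Hiroshi holds 100% of Cinder, so Hiroshi controls Cinder.
Hiroshi holds 80% of Redfern, so Hiroshi controls Redfern.
Hiroshi holds 100% of Pellion, so Hiroshi controls Pellion.
Hiroshi holds 69% of Larkspur, so Hiroshi controls Larkspur.
Cinder and Hiroshi and Pellion together hold 6% + 85% + 6% = 97% of Stratus, so Hiroshi controls Stratus.
Hiroshi controls 5 companies.

5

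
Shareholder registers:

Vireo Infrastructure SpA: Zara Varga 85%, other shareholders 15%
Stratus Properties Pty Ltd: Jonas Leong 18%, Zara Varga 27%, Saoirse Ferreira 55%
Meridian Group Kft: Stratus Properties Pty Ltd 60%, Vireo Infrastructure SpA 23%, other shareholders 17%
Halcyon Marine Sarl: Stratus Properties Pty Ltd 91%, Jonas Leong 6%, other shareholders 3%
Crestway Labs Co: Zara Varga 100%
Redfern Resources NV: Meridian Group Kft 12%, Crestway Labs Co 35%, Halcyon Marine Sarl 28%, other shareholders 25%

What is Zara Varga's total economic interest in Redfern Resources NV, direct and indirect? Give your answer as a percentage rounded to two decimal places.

46.17%

Zara reaches Redfern along 4 paths.
Via Stratus → Meridian: 27% × 60% × 12% = 1.944%.
Via Vireo → Meridian: 85% × 23% × 12% = 2.346%.
Via Crestway: 100% × 35% = 35%.
Via Stratus → Halcyon: 27% × 91% × 28% = 6.8796%.
Total: 1.944% + 2.346% + 35% + 6.8796% = 46.1696%.
Rounded: 46.17%.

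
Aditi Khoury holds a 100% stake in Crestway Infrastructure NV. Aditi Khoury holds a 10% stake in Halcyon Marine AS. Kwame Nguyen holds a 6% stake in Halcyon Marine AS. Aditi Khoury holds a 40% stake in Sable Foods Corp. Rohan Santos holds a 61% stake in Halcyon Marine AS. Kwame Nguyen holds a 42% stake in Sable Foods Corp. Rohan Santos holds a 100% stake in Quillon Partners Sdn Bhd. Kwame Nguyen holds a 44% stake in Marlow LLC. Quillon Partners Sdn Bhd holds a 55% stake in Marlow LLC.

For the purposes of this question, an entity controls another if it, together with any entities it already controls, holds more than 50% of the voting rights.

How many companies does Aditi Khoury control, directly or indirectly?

Aditi holds 100% of Crestway, so Aditi controls Crestway.
No other company's threshold is met.
Aditi controls 1 company.

1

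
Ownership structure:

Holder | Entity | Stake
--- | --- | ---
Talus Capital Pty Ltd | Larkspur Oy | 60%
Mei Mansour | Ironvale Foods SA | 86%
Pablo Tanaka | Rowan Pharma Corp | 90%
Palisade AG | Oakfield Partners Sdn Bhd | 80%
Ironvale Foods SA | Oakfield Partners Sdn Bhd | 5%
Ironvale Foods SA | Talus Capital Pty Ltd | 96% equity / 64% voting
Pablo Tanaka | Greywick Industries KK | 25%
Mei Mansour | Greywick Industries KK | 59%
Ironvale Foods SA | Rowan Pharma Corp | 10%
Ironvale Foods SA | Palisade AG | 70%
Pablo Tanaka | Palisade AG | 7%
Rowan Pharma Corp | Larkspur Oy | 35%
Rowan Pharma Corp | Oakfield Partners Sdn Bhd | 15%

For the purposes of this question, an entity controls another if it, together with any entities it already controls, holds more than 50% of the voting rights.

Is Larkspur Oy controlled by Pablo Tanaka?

Pablo holds 90% of Rowan, so Pablo controls Rowan.
In Larkspur, Pablo's side holds only 35%, not > 50%.
So Pablo does not control Larkspur.

No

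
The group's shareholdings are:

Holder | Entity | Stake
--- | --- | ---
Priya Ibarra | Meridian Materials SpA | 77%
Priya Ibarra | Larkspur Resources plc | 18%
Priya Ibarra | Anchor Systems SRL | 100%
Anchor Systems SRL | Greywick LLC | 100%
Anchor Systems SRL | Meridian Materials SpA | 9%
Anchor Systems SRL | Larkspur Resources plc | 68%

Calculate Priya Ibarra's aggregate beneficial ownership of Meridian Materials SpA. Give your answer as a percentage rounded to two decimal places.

Priya reaches Meridian along 2 paths.
Direct stake: 77% = 77%.
Via Anchor: 100% × 9% = 9%.
Total: 77% + 9% = 86%.
Rounded: 86.00%.

86.00%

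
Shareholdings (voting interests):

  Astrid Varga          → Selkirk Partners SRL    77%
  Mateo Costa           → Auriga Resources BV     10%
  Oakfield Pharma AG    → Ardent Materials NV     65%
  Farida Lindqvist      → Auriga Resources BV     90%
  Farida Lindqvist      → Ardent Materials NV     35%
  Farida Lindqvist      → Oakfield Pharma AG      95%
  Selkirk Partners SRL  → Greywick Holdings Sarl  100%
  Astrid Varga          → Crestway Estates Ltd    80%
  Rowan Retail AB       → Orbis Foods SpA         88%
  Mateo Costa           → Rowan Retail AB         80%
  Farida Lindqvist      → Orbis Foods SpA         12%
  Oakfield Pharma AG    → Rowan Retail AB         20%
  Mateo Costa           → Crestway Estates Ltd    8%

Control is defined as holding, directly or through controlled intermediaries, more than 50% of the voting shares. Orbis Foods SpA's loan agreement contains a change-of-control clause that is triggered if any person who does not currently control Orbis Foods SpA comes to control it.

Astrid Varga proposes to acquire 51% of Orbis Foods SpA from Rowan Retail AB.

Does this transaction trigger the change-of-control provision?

The purchase adds only to Astrid's holdings (Rowan's stake shrinks), so Astrid is the only person who could newly come to control Orbis.
Astrid holds 77% of Selkirk, so Astrid controls Selkirk.
Selkirk holds 100% of Greywick, so Astrid controls Greywick.
Astrid holds 80% of Crestway, so Astrid controls Crestway.
Neither Astrid nor any entity Astrid controls holds any voting interest in Orbis.
So before the transaction, Astrid does not control Orbis.
After the purchase, Astrid holds 51% of Orbis directly, and Rowan's stake falls to 37%.
Astrid holds 51% of Orbis, so Astrid controls Orbis.
Astrid did not control Orbis before and does after, so the clause is triggered.

Yes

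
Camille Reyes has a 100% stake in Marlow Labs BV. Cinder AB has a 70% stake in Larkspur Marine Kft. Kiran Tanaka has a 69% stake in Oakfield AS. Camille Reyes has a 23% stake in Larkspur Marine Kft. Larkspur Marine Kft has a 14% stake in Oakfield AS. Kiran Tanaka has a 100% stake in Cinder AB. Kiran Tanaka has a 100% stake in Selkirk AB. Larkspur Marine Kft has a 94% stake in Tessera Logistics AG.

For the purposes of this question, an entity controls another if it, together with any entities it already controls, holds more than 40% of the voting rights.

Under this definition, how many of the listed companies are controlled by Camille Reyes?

1

Camille holds 100% of Marlow, so Camille controls Marlow.
No other company's threshold is met.
Camille controls 1 company.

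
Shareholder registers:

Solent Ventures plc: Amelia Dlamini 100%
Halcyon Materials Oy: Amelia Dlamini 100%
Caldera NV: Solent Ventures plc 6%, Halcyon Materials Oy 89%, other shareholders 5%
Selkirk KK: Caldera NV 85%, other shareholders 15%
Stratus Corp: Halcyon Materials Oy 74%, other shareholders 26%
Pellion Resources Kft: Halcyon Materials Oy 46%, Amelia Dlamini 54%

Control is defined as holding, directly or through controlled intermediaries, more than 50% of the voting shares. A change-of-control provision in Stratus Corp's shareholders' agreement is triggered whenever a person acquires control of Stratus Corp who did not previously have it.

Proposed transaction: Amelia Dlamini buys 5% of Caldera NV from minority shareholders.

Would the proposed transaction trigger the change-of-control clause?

No

The purchase changes only Amelia's holdings, so Amelia is the only person who could newly come to control Stratus.
Amelia holds 100% of Halcyon, so Amelia controls Halcyon.
Halcyon holds 74% of Stratus, so Amelia controls Stratus.
So Amelia already controls Stratus before the transaction.
After the purchase, Amelia holds 5% of Caldera directly.
Amelia controlled Stratus already, so this is not a new person acquiring control; every other person's position is unchanged or reduced.
No new person acquires control, so the clause is not triggered.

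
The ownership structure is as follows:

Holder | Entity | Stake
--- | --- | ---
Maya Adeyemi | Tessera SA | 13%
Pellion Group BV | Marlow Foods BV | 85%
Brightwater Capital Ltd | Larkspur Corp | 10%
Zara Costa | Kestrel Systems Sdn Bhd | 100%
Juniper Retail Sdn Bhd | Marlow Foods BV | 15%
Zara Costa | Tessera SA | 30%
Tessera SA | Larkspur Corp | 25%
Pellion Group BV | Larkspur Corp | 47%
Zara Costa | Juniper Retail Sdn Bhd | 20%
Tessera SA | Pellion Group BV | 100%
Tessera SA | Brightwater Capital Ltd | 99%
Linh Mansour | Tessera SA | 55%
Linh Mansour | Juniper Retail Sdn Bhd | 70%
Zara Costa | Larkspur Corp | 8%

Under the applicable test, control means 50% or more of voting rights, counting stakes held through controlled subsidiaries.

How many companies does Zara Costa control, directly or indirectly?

Zara holds 100% of Kestrel, so Zara controls Kestrel.
No other company's threshold is met.
Zara controls 1 company.

1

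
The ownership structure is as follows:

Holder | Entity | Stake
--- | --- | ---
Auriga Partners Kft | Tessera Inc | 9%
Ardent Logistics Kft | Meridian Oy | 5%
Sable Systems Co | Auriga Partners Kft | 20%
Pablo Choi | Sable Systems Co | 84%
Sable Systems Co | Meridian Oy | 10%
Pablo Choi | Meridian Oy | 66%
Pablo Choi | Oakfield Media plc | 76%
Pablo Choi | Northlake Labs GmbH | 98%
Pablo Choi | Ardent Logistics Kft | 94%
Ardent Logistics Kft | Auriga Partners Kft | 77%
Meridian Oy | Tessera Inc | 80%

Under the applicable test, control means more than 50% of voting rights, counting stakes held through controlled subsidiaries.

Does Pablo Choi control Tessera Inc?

Yes

Pablo holds 94% of Ardent, so Pablo controls Ardent.
Pablo holds 84% of Sable, so Pablo controls Sable.
Ardent and Sable together hold 77% + 20% = 97% of Auriga, so Pablo controls Auriga.
Sable and Ardent and Pablo together hold 10% + 5% + 66% = 81% of Meridian, so Pablo controls Meridian.
Auriga and Meridian together hold 9% + 80% = 89% of Tessera, so Pablo controls Tessera.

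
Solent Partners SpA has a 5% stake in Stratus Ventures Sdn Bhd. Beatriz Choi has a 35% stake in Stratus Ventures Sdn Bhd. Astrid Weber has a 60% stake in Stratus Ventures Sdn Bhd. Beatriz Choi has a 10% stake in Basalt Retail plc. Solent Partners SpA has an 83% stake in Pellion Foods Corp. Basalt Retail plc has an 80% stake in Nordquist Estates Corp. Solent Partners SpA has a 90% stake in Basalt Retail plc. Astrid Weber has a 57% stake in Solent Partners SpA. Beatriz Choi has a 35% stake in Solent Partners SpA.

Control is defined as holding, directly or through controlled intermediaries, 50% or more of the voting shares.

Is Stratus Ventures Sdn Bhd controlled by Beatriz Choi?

No

Beatriz's largest direct stake is 35% in Solent, which does not meet the threshold, so Beatriz controls no company.
In Stratus, Beatriz's side holds only 35%, not ≥ 50%.
So Beatriz does not control Stratus.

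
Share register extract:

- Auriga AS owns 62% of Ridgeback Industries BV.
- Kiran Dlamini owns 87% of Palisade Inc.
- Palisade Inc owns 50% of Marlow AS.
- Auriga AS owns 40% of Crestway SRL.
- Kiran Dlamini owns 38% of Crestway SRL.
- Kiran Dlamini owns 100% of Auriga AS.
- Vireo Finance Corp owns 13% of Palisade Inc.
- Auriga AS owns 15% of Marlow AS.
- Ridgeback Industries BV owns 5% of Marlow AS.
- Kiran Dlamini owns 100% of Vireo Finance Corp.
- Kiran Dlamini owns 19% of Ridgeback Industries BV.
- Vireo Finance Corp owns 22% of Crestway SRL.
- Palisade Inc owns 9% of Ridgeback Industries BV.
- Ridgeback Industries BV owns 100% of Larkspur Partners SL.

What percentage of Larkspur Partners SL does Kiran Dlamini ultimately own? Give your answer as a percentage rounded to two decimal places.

90.00%

Kiran reaches Larkspur along 4 paths.
Via Ridgeback: 19% × 100% = 19%.
Via Auriga → Ridgeback: 100% × 62% × 100% = 62%.
Via Vireo → Palisade → Ridgeback: 100% × 13% × 9% × 100% = 1.17%.
Via Palisade → Ridgeback: 87% × 9% × 100% = 7.83%.
Total: 19% + 62% + 1.17% + 7.83% = 90%.
Rounded: 90.00%.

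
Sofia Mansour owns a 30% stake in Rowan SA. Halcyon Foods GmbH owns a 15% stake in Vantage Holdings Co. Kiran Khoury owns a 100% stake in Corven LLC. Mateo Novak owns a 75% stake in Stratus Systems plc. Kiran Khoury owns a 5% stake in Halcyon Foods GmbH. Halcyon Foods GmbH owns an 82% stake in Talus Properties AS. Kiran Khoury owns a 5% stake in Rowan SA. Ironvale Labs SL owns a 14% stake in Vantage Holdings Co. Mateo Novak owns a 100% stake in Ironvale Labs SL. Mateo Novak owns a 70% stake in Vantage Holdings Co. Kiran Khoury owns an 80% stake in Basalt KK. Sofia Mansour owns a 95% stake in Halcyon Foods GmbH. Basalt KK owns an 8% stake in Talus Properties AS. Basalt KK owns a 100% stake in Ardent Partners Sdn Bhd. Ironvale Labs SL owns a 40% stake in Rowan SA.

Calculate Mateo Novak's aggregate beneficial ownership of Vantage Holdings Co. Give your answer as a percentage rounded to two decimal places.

Mateo reaches Vantage along 2 paths.
Direct stake: 70% = 70%.
Via Ironvale: 100% × 14% = 14%.
Total: 70% + 14% = 84%.
Rounded: 84.00%.

84.00%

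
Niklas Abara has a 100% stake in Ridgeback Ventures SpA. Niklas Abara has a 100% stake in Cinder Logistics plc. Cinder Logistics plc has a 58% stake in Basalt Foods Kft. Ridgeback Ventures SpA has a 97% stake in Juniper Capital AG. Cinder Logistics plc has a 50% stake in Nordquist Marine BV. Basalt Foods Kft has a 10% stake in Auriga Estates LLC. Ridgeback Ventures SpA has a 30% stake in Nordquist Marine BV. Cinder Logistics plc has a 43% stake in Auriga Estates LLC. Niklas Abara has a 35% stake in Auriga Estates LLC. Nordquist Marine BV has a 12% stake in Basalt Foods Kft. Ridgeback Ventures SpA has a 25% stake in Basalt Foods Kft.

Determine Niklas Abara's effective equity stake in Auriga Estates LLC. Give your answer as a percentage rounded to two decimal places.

87.26%

Niklas reaches Auriga along 6 paths.
Via Cinder → Basalt: 100% × 58% × 10% = 5.8%.
Via Ridgeback → Basalt: 100% × 25% × 10% = 2.5%.
Via Cinder → Nordquist → Basalt: 100% × 50% × 12% × 10% = 0.6%.
Via Ridgeback → Nordquist → Basalt: 100% × 30% × 12% × 10% = 0.36%.
Via Cinder: 100% × 43% = 43%.
Direct stake: 35% = 35%.
Total: 5.8% + 2.5% + 0.6% + 0.36% + 43% + 35% = 87.26%.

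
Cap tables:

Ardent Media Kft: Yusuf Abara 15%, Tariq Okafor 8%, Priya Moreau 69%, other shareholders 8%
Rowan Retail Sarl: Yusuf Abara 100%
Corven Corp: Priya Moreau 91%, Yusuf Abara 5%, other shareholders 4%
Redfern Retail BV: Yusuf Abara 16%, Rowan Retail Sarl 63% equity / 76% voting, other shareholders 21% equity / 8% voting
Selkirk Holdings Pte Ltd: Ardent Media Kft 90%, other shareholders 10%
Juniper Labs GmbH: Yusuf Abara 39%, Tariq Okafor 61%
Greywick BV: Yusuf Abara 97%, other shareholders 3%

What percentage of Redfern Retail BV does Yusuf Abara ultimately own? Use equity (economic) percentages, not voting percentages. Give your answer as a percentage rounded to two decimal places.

79.00%

Yusuf reaches Redfern along 2 paths.
Direct stake: 16% = 16%.
Via Rowan: 100% × 63% = 63%.
Total: 16% + 63% = 79%.
Rounded: 79.00%.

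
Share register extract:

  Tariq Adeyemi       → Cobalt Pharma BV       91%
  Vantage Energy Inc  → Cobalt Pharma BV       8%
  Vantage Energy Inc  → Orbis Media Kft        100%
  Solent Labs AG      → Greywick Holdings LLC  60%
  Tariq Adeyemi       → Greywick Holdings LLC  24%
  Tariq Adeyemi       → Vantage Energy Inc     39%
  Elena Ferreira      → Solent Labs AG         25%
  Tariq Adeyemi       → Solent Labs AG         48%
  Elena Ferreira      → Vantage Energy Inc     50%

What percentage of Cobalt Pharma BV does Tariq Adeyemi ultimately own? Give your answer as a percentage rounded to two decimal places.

Tariq reaches Cobalt along 2 paths.
Via Vantage: 39% × 8% = 3.12%.
Direct stake: 91% = 91%.
Total: 3.12% + 91% = 94.12%.

94.12%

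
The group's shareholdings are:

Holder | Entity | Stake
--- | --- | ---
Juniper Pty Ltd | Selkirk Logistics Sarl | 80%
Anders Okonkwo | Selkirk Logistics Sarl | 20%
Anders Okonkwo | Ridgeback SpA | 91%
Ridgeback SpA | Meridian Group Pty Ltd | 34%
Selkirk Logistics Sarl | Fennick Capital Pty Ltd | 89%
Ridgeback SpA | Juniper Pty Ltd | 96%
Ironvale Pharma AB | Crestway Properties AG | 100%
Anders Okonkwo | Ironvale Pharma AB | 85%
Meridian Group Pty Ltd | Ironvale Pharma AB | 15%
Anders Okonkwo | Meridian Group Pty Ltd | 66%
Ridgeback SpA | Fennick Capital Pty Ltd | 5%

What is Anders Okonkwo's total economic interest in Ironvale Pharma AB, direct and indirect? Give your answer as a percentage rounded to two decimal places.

99.54%

Anders reaches Ironvale along 3 paths.
Direct stake: 85% = 85%.
Via Ridgeback → Meridian: 91% × 34% × 15% = 4.641%.
Via Meridian: 66% × 15% = 9.9%.
Total: 85% + 4.641% + 9.9% = 99.541%.
Rounded: 99.54%.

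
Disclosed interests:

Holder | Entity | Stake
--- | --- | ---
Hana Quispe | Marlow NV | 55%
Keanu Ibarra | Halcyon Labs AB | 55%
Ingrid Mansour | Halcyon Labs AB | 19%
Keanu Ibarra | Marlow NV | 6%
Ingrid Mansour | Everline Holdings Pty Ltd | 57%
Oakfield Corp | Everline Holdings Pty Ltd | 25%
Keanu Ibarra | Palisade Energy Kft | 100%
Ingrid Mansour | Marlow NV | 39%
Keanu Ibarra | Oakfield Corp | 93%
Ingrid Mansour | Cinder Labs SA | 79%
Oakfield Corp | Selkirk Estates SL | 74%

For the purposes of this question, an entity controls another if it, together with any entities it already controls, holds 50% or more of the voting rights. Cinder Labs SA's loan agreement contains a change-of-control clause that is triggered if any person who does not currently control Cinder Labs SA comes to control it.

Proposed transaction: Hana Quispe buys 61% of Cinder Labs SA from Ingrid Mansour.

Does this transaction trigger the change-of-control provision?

The purchase adds only to Hana's holdings (Ingrid's stake shrinks), so Hana is the only person who could newly come to control Cinder.
Hana holds 55% of Marlow, so Hana controls Marlow.
Neither Hana nor any entity Hana controls holds any voting interest in Cinder.
So before the transaction, Hana does not control Cinder.
After the purchase, Hana holds 61% of Cinder directly, and Ingrid's stake falls to 18%.
Hana holds 61% of Cinder, so Hana controls Cinder.
Hana did not control Cinder before and does after, so the clause is triggered.

Yes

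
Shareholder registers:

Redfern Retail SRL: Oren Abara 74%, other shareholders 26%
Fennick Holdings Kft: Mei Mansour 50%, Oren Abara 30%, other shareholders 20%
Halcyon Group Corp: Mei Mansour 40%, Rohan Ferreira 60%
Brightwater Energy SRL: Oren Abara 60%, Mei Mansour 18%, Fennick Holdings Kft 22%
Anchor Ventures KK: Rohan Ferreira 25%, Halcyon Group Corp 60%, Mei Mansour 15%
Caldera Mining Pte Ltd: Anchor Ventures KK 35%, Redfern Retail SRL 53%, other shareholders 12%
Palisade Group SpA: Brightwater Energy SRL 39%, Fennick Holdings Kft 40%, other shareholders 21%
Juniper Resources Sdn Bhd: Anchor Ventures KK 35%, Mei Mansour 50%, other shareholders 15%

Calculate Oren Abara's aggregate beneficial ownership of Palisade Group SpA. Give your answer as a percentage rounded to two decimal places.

37.97%

Oren reaches Palisade along 3 paths.
Via Brightwater: 60% × 39% = 23.4%.
Via Fennick → Brightwater: 30% × 22% × 39% = 2.574%.
Via Fennick: 30% × 40% = 12%.
Total: 23.4% + 2.574% + 12% = 37.974%.
Rounded: 37.97%.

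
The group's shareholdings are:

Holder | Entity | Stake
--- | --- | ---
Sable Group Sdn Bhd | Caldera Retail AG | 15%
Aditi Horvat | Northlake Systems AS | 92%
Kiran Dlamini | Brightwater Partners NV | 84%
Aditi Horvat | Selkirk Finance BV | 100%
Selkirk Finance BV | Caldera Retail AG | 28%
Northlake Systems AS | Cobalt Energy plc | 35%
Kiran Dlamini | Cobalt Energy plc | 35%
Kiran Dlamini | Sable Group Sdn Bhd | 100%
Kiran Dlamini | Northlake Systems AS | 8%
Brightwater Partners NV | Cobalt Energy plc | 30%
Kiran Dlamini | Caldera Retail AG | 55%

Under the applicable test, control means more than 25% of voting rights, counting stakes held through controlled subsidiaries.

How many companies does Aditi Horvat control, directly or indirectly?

Aditi holds 92% of Northlake, so Aditi controls Northlake.
Aditi holds 100% of Selkirk, so Aditi controls Selkirk.
Northlake holds 35% of Cobalt, so Aditi controls Cobalt.
Selkirk holds 28% of Caldera, so Aditi controls Caldera.
No other company's threshold is met.
Aditi controls 4 companies.

4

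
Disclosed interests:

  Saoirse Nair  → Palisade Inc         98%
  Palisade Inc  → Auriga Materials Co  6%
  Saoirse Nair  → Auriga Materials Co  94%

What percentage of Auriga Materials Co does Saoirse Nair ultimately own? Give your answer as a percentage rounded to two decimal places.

99.88%

Saoirse reaches Auriga along 2 paths.
Via Palisade: 98% × 6% = 5.88%.
Direct stake: 94% = 94%.
Total: 5.88% + 94% = 99.88%.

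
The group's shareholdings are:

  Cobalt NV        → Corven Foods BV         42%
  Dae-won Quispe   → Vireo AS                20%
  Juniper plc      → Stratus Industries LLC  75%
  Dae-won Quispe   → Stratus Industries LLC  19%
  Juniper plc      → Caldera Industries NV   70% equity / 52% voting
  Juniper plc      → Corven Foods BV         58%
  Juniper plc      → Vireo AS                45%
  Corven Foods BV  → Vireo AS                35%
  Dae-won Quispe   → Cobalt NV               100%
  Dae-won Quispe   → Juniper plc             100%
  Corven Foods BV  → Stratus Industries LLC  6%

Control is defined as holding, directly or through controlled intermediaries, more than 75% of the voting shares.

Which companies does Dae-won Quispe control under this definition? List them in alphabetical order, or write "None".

Cobalt NV, Corven Foods BV, Juniper plc, Stratus Industries LLC, Vireo AS

Dae-won holds 100% of Juniper, so Dae-won controls Juniper.
Dae-won holds 100% of Cobalt, so Dae-won controls Cobalt.
Juniper and Cobalt together hold 58% + 42% = 100% of Corven, so Dae-won controls Corven.
Juniper and Dae-won and Corven together hold 45% + 20% + 35% = 100% of Vireo, so Dae-won controls Vireo.
Juniper and Dae-won and Corven together hold 75% + 19% + 6% = 100% of Stratus, so Dae-won controls Stratus.
No other company's threshold is met.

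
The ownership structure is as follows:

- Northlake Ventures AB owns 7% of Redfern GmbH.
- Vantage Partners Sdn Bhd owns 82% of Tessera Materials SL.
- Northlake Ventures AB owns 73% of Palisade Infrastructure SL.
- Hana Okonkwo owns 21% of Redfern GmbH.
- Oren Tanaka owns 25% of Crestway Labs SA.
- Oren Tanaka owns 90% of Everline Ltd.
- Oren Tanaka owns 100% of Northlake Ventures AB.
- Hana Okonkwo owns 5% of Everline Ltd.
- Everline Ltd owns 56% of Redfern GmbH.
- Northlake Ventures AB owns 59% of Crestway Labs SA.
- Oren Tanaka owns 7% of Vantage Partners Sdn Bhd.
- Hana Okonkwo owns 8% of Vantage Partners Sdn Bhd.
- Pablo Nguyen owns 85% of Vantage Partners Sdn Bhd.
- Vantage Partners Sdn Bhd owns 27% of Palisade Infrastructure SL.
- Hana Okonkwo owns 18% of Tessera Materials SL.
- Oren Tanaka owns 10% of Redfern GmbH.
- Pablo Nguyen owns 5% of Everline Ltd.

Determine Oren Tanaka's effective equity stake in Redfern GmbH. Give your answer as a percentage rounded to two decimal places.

Oren reaches Redfern along 3 paths.
Via Everline: 90% × 56% = 50.4%.
Direct stake: 10% = 10%.
Via Northlake: 100% × 7% = 7%.
Total: 50.4% + 10% + 7% = 67.4%.
Rounded: 67.40%.

67.40%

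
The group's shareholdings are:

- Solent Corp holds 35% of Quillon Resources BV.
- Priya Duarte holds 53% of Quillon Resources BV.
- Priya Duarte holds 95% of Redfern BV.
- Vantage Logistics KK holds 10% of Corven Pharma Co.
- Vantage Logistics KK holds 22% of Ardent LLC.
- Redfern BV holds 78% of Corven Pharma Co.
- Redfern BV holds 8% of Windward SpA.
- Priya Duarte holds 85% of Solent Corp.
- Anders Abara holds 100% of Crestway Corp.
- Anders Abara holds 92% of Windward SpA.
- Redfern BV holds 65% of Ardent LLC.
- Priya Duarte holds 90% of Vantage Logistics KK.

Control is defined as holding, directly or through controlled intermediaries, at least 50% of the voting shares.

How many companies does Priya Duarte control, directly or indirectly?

Priya holds 95% of Redfern, so Priya controls Redfern.
Priya holds 85% of Solent, so Priya controls Solent.
Priya holds 90% of Vantage, so Priya controls Vantage.
Vantage and Redfern together hold 10% + 78% = 88% of Corven, so Priya controls Corven.
Priya and Solent together hold 53% + 35% = 88% of Quillon, so Priya controls Quillon.
Redfern and Vantage together hold 65% + 22% = 87% of Ardent, so Priya controls Ardent.
No other company's threshold is met.
Priya controls 6 companies.

6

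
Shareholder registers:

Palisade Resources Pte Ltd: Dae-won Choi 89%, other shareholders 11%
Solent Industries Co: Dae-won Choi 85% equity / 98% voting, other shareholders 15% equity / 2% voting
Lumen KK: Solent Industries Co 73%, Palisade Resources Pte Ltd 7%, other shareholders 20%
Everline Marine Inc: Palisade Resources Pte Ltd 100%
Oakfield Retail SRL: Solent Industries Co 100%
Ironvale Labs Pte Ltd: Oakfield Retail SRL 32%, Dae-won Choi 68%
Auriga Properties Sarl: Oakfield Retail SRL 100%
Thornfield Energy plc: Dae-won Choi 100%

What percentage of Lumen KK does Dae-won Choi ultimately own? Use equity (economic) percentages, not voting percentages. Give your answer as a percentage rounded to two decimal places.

68.28%

Dae-won reaches Lumen along 2 paths.
Via Solent: 85% × 73% = 62.05%.
Via Palisade: 89% × 7% = 6.23%.
Total: 62.05% + 6.23% = 68.28%.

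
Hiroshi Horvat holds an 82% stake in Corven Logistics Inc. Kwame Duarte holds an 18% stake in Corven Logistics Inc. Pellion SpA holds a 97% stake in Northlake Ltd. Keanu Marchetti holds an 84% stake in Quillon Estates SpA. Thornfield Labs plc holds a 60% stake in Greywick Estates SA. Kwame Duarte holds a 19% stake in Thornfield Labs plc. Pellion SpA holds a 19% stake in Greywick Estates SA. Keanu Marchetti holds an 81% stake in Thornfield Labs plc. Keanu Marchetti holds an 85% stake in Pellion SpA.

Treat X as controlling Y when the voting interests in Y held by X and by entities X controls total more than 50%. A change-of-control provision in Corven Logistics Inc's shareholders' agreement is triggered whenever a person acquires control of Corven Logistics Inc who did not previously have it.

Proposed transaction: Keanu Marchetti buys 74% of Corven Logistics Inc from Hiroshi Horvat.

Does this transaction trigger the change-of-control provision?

Yes

The purchase adds only to Keanu's holdings (Hiroshi's stake shrinks), so Keanu is the only person who could newly come to control Corven.
Keanu holds 81% of Thornfield, so Keanu controls Thornfield.
Keanu holds 85% of Pellion, so Keanu controls Pellion.
Thornfield and Pellion together hold 60% + 19% = 79% of Greywick, so Keanu controls Greywick.
Keanu holds 84% of Quillon, so Keanu controls Quillon.
Pellion holds 97% of Northlake, so Keanu controls Northlake.
Neither Keanu nor any entity Keanu controls holds any voting interest in Corven.
So before the transaction, Keanu does not control Corven.
After the purchase, Keanu holds 74% of Corven directly, and Hiroshi's stake falls to 8%.
Keanu holds 74% of Corven, so Keanu controls Corven.
Keanu did not control Corven before and does after, so the clause is triggered.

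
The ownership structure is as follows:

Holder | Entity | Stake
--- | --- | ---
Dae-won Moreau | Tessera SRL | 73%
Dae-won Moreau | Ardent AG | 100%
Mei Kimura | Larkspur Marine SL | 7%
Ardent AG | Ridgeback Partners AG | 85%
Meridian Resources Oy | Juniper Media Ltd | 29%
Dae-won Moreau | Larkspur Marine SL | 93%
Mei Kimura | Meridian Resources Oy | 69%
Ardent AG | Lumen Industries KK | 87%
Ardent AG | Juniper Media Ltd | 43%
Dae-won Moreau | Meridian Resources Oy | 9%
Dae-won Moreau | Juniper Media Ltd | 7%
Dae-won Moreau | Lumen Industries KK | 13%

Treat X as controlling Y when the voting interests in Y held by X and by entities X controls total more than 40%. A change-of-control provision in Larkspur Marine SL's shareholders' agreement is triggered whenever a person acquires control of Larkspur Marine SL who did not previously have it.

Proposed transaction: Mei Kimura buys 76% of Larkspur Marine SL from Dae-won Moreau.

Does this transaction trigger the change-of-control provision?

The purchase adds only to Mei's holdings (Dae-won's stake shrinks), so Mei is the only person who could newly come to control Larkspur.
Mei holds 69% of Meridian, so Mei controls Meridian.
In Larkspur, Mei's side holds only 7%, not > 40%.
So before the transaction, Mei does not control Larkspur.
After the purchase, Mei's direct stake in Larkspur rises to 7% + 76% = 83%, and Dae-won's stake falls to 17%.
Mei holds 83% of Larkspur, so Mei controls Larkspur.
Mei did not control Larkspur before and does after, so the clause is triggered.

Yes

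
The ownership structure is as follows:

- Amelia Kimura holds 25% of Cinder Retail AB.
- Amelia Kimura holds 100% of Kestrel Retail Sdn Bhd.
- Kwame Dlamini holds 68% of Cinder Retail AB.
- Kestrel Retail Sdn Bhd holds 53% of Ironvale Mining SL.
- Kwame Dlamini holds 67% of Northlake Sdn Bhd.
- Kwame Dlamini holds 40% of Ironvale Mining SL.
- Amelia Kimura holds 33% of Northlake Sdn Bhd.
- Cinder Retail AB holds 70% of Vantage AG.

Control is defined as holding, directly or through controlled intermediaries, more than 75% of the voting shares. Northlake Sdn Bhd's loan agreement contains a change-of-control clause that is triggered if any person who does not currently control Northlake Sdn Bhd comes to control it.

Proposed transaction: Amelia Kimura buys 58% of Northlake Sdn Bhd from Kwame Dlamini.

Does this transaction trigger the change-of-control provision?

Yes

The purchase adds only to Amelia's holdings (Kwame's stake shrinks), so Amelia is the only person who could newly come to control Northlake.
Amelia holds 100% of Kestrel, so Amelia controls Kestrel.
In Northlake, Amelia's side holds only 33%, not > 75%.
So before the transaction, Amelia does not control Northlake.
After the purchase, Amelia's direct stake in Northlake rises to 33% + 58% = 91%, and Kwame's stake falls to 9%.
Amelia holds 91% of Northlake, so Amelia controls Northlake.
Amelia did not control Northlake before and does after, so the clause is triggered.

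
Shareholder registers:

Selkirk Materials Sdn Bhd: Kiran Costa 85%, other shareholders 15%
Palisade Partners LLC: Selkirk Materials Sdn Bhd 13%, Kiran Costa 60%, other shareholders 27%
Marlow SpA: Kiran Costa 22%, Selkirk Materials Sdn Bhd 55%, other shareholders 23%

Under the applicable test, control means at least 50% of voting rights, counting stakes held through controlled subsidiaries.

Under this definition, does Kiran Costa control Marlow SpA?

Yes

Kiran holds 85% of Selkirk, so Kiran controls Selkirk.
Kiran and Selkirk together hold 22% + 55% = 77% of Marlow, so Kiran controls Marlow.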